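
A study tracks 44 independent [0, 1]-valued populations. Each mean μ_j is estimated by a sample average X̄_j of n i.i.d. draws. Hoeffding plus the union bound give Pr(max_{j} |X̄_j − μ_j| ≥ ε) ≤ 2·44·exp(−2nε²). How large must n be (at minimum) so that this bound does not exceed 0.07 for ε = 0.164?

Need 2·44·exp(−2nε²) ≤ 0.07, i.e. exp(−2nε²) ≤ 0.07/88.
So 2nε² ≥ ln(88/0.07) = 7.136597.
Hence n ≥ 7.136597/(2·0.164²) = 132.670.
The smallest integer n is 133.

133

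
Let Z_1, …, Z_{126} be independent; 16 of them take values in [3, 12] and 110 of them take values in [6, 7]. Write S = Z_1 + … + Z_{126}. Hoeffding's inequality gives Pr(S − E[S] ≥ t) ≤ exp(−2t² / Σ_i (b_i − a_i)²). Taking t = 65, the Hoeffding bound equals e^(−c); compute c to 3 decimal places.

Σ(b_i − a_i)² = 16·9² + 110·1² = 1406.
c = 2t² / 1406 = 2·65² / 1406 = 6.0100.

6.010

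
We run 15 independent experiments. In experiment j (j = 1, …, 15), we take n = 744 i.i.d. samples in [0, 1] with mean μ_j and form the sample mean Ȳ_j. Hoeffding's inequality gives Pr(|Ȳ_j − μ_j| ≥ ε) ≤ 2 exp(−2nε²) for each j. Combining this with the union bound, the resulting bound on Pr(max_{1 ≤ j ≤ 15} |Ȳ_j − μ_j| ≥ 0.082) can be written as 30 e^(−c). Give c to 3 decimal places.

Union bound over the 15 events: Pr(max_{1 ≤ j ≤ 15} |Ȳ_j − μ_j| ≥ 0.082) ≤ 15·2·exp(−2nε²) = 30 exp(−2·744·0.082²).
So c = 2·744·0.082² = 10.0053.

10.005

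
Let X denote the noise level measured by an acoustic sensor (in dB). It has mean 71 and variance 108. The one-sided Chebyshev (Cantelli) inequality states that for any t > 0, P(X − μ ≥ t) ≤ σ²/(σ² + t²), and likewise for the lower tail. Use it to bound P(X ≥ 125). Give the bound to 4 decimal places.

0.0357

Here σ² = 108 and t = 54, so σ² + t² = 3024.
Cantelli's bound: 108/3024 = 0.0357.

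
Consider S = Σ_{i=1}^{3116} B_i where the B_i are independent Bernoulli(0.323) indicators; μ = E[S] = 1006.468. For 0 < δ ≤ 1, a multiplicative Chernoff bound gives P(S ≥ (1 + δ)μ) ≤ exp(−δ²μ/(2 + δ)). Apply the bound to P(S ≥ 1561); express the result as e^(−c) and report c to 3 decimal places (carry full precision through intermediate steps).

Write 1561 = (1 + δ)μ, so δ = 1561/1006.468 − 1 = 0.5509683…
Then the exponent is δ²μ/(2 + δ) = (1561 − μ)² / (μ·(2 + δ)) = 119.770038.

119.770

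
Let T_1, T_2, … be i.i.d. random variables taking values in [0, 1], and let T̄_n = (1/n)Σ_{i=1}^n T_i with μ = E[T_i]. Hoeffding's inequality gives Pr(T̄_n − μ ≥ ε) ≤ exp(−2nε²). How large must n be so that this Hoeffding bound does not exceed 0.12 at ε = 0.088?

Require exp(−2nε²) ≤ 0.12, i.e. 2nε² ≥ ln(1/0.12) = 2.120264.
So n ≥ 2.120264 / (2·0.088²) = 136.897.
The smallest integer n is 137.

137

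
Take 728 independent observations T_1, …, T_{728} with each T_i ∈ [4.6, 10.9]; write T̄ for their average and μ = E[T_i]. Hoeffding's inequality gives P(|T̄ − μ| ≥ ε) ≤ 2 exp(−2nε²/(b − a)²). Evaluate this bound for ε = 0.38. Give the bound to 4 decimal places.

Exponent: 2nε²/(b − a)² = 2·728·0.38² / 6.3² = 5.29721.
Bound = 2·exp(−5.29721) = 0.01001.

0.0100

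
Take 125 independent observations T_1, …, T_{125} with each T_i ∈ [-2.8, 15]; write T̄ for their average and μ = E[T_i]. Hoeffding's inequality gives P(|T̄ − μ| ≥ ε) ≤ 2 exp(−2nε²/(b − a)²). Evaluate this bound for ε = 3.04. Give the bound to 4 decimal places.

Exponent: 2nε²/(b − a)² = 2·125·3.04² / 17.8² = 7.29201.
Bound = 2·exp(−7.29201) = 0.00136.

0.0014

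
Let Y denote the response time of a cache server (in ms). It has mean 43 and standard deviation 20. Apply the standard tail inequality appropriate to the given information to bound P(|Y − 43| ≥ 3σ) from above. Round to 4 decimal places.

0.1111

Mean and variance are known, so Chebyshev's inequality applies.
Chebyshev: P(|Y − μ| ≥ t) ≤ Var(Y)/t².
Var(Y) = σ² = 20² = 400.
t = 3·20 = 60.
Bound = 400 / 3600 = 0.1111.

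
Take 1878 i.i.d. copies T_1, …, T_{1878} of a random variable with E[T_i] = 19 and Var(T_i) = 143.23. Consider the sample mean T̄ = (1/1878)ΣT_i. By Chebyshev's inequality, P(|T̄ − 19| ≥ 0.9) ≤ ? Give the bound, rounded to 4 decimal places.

0.0942

Var(T̄) = Var(T_i)/n = 143.23/1878 = 0.076267.
Chebyshev: P(|T̄ − 19| ≥ 0.9) ≤ Var(T̄)/(0.9)² = 143.23/(1878·0.9²) = 0.0942.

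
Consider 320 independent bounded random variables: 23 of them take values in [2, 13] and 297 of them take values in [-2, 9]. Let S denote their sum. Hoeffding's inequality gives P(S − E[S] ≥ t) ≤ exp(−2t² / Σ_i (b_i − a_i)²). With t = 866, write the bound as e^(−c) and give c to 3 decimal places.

38.737

Σ(b_i − a_i)² = 23·11² + 297·11² = 38720.
c = 2t² / 38720 = 2·866² / 38720 = 38.7374.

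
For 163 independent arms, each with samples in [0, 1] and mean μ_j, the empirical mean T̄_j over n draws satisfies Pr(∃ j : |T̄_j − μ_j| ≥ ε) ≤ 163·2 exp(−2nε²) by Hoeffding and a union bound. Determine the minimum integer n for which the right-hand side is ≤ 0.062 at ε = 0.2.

Need 2·163·exp(−2nε²) ≤ 0.062, i.e. exp(−2nε²) ≤ 0.062/326.
So 2nε² ≥ ln(326/0.062) = 8.567518.
Hence n ≥ 8.567518/(2·0.2²) = 107.094.
The smallest integer n is 108.

108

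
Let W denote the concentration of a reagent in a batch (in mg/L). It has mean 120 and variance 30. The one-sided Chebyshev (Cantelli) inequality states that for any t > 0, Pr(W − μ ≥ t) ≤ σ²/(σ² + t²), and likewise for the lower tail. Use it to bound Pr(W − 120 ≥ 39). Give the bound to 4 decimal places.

Here σ² = 30 and t = 39, so σ² + t² = 1551.
Cantelli's bound: 30/1551 = 0.0193.

0.0193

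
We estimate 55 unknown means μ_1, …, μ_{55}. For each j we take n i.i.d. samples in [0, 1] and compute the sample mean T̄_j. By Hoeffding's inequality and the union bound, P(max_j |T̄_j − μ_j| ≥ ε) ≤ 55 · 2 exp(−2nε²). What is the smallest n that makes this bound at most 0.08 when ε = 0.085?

501

Need 2·55·exp(−2nε²) ≤ 0.08, i.e. exp(−2nε²) ≤ 0.08/110.
So 2nε² ≥ ln(110/0.08) = 7.226209.
Hence n ≥ 7.226209/(2·0.085²) = 500.084.
The smallest integer n is 501.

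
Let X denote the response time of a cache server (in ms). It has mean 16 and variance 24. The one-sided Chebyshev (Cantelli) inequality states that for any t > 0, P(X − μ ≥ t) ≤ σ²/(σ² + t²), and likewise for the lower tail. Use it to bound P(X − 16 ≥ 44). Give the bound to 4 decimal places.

Here σ² = 24 and t = 44, so σ² + t² = 1960.
Cantelli's bound: 24/1960 = 0.0122.

0.0122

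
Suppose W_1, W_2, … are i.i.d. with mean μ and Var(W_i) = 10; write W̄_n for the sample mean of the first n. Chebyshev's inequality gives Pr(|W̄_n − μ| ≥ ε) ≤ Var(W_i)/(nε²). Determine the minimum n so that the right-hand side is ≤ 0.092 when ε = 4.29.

6

Require 10/(n·4.29²) ≤ 0.092, i.e. n ≥ 10/(0.092·4.29²) = 5.906.
The smallest integer n is 6.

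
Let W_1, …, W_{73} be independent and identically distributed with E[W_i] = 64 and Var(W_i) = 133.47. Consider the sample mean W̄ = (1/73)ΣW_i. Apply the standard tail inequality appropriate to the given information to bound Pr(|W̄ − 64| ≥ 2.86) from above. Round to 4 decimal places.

With mean and variance of each term known, Chebyshev's inequality bounds the deviation of the sum (or sample mean).
Var(W̄) = Var(W_i)/n = 133.47/73 = 1.8284.
Chebyshev: Pr(|W̄ − 64| ≥ 2.86) ≤ Var(W̄)/(2.86)² = 133.47/(73·2.86²) = 0.2235.

0.2235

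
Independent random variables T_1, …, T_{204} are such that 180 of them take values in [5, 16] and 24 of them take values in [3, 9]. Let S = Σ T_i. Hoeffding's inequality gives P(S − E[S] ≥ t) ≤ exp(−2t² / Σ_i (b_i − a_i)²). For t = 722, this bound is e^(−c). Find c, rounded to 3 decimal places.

46.042

Σ(b_i − a_i)² = 180·11² + 24·6² = 22644.
c = 2t² / 22644 = 2·722² / 22644 = 46.0417.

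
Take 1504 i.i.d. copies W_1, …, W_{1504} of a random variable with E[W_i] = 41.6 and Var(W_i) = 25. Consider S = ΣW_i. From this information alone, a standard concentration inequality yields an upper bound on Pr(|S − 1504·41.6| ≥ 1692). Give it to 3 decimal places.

With mean and variance of each term known, Chebyshev's inequality bounds the deviation of the sum (or sample mean).
Var(S) = n·Var(W_i) = 1504·25 = 37600.
Chebyshev: Pr(|S − 1504·41.6| ≥ 1692) ≤ Var(S)/1692² = 37600/2862864 = 0.0131.

0.013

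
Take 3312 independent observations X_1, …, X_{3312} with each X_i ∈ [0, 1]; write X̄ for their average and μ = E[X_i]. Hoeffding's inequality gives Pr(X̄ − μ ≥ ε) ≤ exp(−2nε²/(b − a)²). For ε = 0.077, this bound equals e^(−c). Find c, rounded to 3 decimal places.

c = 2nε²/(b − a)² = 2·3312·0.077² / 1² = 39.2737.

39.274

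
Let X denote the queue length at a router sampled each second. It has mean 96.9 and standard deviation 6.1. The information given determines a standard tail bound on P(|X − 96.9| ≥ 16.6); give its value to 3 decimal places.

Mean and variance are known, so Chebyshev's inequality applies.
Chebyshev: P(|X − μ| ≥ t) ≤ Var(X)/t².
Var(X) = σ² = 6.1² = 37.21.
Bound = 37.21 / 275.56 = 0.1350.

0.135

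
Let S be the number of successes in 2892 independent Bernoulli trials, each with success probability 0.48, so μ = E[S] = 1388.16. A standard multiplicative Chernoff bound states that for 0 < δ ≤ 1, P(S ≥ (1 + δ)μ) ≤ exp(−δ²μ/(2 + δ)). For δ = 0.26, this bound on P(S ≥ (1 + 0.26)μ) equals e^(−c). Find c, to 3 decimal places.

41.522

c = δ²μ/(2 + δ) = 0.26²·1388.16/(2 + 0.26) = 41.5220.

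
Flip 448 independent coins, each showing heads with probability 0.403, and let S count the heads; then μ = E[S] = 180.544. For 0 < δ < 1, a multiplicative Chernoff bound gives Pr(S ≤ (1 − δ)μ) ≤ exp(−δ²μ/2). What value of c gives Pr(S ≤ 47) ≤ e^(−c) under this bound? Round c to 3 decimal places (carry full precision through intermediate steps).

49.390

Write 47 = (1 − δ)μ, so δ = 1 − 47/180.544 = 0.7396756…
Then the exponent is δ²μ/2 = (μ − 47)²/(2μ) = 49.389622.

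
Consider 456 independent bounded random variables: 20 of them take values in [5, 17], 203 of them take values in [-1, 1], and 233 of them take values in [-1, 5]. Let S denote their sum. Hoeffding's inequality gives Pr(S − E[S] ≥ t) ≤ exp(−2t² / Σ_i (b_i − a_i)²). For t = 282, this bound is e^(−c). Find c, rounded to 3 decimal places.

13.166

Σ(b_i − a_i)² = 20·12² + 203·2² + 233·6² = 12080.
c = 2t² / 12080 = 2·282² / 12080 = 13.1662.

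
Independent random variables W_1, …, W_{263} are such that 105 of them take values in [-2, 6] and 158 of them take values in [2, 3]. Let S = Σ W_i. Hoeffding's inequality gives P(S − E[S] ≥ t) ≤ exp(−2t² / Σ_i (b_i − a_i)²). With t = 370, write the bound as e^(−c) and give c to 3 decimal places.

39.808

Σ(b_i − a_i)² = 105·8² + 158·1² = 6878.
c = 2t² / 6878 = 2·370² / 6878 = 39.8081.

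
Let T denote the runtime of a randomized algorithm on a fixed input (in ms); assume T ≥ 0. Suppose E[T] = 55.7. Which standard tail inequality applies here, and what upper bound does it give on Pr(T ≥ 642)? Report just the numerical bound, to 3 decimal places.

Only the mean of a non-negative variable is known, so Markov's inequality is the applicable tail bound.
Markov's inequality: for a non-negative random variable, Pr(T ≥ a) ≤ E[T]/a.
Here E[T] = 55.7 and a = 642, so the bound is 55.7/642 = 0.0868.

0.087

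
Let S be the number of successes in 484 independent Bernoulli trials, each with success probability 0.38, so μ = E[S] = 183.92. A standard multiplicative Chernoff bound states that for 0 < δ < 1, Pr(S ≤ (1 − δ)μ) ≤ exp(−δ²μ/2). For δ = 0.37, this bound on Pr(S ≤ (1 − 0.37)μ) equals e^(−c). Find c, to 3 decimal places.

c = δ²μ/2 = 0.37²·183.92/2 = 12.5893.

12.589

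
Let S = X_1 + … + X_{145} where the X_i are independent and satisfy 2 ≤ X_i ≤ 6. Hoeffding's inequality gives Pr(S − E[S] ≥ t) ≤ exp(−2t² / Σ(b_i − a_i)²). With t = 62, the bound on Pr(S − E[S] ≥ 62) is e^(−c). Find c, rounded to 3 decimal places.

3.314

Σ(b_i − a_i)² = 145·(4)² = 2320.
c = 2t²/2320 = 2·62²/2320 = 3.3138.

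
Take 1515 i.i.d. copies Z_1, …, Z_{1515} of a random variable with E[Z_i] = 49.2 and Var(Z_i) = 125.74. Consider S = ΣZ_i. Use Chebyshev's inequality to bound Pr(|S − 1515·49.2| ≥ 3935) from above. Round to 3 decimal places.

0.012

Var(S) = n·Var(Z_i) = 1515·125.74 = 190496.1.
Chebyshev: Pr(|S − 1515·49.2| ≥ 3935) ≤ Var(S)/3935² = 190496.1/15484225 = 0.0123.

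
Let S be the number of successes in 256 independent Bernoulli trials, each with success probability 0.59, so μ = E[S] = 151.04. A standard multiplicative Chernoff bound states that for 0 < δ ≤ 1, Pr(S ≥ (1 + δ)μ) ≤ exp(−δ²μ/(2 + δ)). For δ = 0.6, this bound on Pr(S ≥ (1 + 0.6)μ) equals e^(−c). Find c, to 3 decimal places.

c = δ²μ/(2 + δ) = 0.6²·151.04/(2 + 0.6) = 20.9132.

20.913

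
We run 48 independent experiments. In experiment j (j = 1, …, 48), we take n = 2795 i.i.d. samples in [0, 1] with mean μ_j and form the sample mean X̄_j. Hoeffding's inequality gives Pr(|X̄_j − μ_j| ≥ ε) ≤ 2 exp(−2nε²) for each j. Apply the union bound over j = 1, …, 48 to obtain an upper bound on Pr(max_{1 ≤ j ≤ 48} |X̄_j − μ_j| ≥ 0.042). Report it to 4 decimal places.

0.0050

Per-experiment Hoeffding bound: 2·exp(−2·2795·0.042²) = 2·exp(−9.86076) = 0.00010437.
Union bound over 48 events: 48·0.00010437 = 0.00501.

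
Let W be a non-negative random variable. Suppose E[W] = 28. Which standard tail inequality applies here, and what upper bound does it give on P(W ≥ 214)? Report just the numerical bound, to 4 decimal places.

0.1308

Only the mean of a non-negative variable is known, so Markov's inequality is the applicable tail bound.
Markov's inequality: for a non-negative random variable, P(W ≥ a) ≤ E[W]/a.
Here E[W] = 28 and a = 214, so the bound is 28/214 = 0.1308.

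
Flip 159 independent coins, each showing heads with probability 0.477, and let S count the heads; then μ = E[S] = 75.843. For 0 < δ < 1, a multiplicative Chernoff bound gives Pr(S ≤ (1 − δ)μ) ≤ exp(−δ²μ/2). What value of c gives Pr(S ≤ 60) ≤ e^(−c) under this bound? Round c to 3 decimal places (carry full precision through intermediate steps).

1.655

Write 60 = (1 − δ)μ, so δ = 1 − 60/75.843 = 0.2088921…
Then the exponent is δ²μ/2 = (μ − 60)²/(2μ) = 1.654738.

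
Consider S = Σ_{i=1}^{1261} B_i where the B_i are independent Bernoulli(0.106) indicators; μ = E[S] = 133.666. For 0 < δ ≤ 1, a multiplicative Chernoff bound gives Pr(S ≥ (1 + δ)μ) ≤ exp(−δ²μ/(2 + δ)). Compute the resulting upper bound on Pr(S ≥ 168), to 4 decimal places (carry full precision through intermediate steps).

0.0201

Write 168 = (1 + δ)μ, so δ = 168/133.666 − 1 = 0.2568641…
Then the exponent is δ²μ/(2 + δ) = (168 − μ)² / (μ·(2 + δ)) = 3.907711.
Bound = exp(−3.907711) = 0.02009.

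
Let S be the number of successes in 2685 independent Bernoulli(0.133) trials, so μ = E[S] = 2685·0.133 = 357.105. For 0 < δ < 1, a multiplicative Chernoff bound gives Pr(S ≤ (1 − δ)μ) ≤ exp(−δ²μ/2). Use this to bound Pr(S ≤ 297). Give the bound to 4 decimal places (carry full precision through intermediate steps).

Write 297 = (1 − δ)μ, so δ = 1 − 297/357.105 = 0.1683118…
Then the exponent is δ²μ/2 = (μ − 297)²/(2μ) = 5.058192.
Bound = exp(−5.058192) = 0.00636.

0.0064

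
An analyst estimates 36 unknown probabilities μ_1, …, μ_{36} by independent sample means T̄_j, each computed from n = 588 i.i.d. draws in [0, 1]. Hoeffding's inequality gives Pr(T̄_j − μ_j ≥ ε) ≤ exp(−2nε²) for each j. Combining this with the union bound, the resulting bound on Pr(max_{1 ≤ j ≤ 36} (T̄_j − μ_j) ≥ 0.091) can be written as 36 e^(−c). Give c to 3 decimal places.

9.738

Union bound over the 36 events: Pr(max_{1 ≤ j ≤ 36} (T̄_j − μ_j) ≥ 0.091) ≤ 36·exp(−2nε²) = 36 exp(−2·588·0.091²).
So c = 2·588·0.091² = 9.7385.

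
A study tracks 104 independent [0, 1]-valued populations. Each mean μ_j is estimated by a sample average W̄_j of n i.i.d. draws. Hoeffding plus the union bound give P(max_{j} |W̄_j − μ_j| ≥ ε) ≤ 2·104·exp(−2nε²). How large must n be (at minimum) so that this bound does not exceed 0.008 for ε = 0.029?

6044

Need 2·104·exp(−2nε²) ≤ 0.008, i.e. exp(−2nε²) ≤ 0.008/208.
So 2nε² ≥ ln(208/0.008) = 10.165852.
Hence n ≥ 10.165852/(2·0.029²) = 6043.907.
The smallest integer n is 6044.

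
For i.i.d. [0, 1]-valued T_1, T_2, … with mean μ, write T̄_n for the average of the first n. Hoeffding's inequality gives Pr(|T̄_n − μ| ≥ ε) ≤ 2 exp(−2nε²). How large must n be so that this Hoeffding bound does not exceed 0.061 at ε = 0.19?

Require 2·exp(−2nε²) ≤ 0.061, i.e. 2nε² ≥ ln(2/0.061) = 3.490029.
So n ≥ 3.490029 / (2·0.19²) = 48.338.
The smallest integer n is 49.

49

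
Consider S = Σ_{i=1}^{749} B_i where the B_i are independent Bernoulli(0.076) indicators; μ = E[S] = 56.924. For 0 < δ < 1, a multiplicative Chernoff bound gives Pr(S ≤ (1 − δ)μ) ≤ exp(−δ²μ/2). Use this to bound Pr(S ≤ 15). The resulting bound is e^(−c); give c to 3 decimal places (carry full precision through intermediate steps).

Write 15 = (1 − δ)μ, so δ = 1 − 15/56.924 = 0.7364908…
Then the exponent is δ²μ/2 = (μ − 15)²/(2μ) = 15.438319.

15.438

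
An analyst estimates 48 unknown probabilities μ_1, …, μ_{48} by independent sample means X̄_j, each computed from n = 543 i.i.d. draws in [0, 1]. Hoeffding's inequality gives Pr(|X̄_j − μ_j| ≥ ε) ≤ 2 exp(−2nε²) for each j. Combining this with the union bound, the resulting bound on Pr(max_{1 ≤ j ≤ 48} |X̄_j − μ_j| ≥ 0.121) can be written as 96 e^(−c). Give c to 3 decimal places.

15.900

Union bound over the 48 events: Pr(max_{1 ≤ j ≤ 48} |X̄_j − μ_j| ≥ 0.121) ≤ 48·2·exp(−2nε²) = 96 exp(−2·543·0.121²).
So c = 2·543·0.121² = 15.9001.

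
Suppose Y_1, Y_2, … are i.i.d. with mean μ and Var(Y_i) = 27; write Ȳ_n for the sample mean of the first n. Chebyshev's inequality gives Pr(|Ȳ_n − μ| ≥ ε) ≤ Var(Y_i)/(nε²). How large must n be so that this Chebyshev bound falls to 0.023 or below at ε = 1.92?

319

Require 27/(n·1.92²) ≤ 0.023, i.e. n ≥ 27/(0.023·1.92²) = 318.444.
The smallest integer n is 319.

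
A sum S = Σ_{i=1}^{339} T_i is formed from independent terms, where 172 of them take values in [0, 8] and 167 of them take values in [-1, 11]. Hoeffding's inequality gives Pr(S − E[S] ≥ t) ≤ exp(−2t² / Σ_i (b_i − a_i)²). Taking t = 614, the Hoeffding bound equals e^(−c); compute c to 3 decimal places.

21.508

Σ(b_i − a_i)² = 172·8² + 167·12² = 35056.
c = 2t² / 35056 = 2·614² / 35056 = 21.5082.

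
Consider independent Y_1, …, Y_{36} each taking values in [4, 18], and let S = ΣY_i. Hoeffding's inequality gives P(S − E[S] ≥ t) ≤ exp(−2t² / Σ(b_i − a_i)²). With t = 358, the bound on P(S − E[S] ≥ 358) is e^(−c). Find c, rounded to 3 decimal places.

Σ(b_i − a_i)² = 36·(14)² = 7056.
c = 2t²/7056 = 2·358²/7056 = 36.3277.

36.328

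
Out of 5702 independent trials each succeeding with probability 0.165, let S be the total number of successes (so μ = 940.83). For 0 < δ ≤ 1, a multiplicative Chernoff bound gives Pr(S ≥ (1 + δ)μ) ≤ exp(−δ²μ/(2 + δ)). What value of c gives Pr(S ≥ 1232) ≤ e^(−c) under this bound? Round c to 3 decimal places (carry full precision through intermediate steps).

39.018

Write 1232 = (1 + δ)μ, so δ = 1232/940.83 − 1 = 0.3094821…
Then the exponent is δ²μ/(2 + δ) = (1232 − μ)² / (μ·(2 + δ)) = 39.018225.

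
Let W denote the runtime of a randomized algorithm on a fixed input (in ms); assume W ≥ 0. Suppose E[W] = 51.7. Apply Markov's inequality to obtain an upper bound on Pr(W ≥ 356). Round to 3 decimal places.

0.145

Markov's inequality: for a non-negative random variable, Pr(W ≥ a) ≤ E[W]/a.
Here E[W] = 51.7 and a = 356, so the bound is 51.7/356 = 0.1452.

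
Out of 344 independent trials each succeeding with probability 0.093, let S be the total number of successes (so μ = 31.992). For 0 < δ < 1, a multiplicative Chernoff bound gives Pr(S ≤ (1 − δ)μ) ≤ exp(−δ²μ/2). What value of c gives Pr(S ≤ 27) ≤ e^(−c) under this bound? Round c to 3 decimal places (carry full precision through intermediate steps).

0.389

Write 27 = (1 − δ)μ, so δ = 1 − 27/31.992 = 0.156039…
Then the exponent is δ²μ/2 = (μ − 27)²/(2μ) = 0.389473.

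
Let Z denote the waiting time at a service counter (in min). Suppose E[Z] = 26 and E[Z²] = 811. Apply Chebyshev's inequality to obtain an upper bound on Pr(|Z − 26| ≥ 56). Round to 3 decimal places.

0.043

Var(Z) = E[Z²] − (E[Z])² = 811 − 676 = 135.
Chebyshev's inequality: Pr(|Z − μ| ≥ t) ≤ Var(Z)/t² = 135/3136 = 0.0430.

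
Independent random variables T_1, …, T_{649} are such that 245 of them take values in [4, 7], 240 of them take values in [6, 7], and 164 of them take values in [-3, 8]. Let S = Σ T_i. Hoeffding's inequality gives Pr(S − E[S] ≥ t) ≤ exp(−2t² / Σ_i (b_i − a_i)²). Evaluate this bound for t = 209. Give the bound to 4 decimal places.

0.0199

Σ(b_i − a_i)² = 245·3² + 240·1² + 164·11² = 22289.
Exponent = 2·209² / 22289 = 3.91951.
Bound = exp(−3.91951) = 0.01985.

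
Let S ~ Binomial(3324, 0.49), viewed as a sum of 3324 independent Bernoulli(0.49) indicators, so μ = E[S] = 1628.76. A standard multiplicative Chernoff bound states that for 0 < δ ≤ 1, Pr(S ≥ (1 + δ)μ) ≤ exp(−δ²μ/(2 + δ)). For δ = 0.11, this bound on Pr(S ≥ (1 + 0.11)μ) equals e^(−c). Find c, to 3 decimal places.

9.340

c = δ²μ/(2 + δ) = 0.11²·1628.76/(2 + 0.11) = 9.3403.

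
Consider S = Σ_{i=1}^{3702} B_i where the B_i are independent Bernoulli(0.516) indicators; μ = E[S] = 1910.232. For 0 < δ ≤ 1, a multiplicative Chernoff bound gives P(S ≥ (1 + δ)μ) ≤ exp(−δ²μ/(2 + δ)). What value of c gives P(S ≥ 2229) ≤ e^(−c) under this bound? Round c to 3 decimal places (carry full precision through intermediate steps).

24.549

Write 2229 = (1 + δ)μ, so δ = 2229/1910.232 − 1 = 0.166874…
Then the exponent is δ²μ/(2 + δ) = (2229 − μ)² / (μ·(2 + δ)) = 24.548766.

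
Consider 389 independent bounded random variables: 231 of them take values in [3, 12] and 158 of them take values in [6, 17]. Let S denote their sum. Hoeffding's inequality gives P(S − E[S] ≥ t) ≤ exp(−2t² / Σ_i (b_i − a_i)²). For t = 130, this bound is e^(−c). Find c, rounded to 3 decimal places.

0.893

Σ(b_i − a_i)² = 231·9² + 158·11² = 37829.
c = 2t² / 37829 = 2·130² / 37829 = 0.8935.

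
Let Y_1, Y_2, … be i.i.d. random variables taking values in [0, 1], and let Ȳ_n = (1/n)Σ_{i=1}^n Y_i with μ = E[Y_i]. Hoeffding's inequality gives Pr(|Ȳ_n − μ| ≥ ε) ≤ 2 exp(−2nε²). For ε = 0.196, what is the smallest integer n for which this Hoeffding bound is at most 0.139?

Require 2·exp(−2nε²) ≤ 0.139, i.e. 2nε² ≥ ln(2/0.139) = 2.666429.
So n ≥ 2.666429 / (2·0.196²) = 34.705.
The smallest integer n is 35.

35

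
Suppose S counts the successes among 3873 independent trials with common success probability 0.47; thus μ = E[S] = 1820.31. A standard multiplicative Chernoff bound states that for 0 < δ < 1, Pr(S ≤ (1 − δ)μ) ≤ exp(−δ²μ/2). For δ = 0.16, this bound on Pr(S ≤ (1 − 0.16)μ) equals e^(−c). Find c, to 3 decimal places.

c = δ²μ/2 = 0.16²·1820.31/2 = 23.3000.

23.300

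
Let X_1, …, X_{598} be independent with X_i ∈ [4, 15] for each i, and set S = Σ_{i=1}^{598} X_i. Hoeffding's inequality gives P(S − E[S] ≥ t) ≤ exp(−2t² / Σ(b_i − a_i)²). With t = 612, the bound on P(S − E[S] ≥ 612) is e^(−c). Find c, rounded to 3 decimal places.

Σ(b_i − a_i)² = 598·(11)² = 72358.
c = 2t²/72358 = 2·612²/72358 = 10.3525.

10.353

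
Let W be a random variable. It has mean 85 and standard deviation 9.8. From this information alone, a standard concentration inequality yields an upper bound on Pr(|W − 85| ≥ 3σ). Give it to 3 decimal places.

Mean and variance are known, so Chebyshev's inequality applies.
Chebyshev: Pr(|W − μ| ≥ t) ≤ Var(W)/t².
Var(W) = σ² = 9.8² = 96.04.
t = 3·9.8 = 29.4.
Bound = 96.04 / 864.36 = 0.1111.

0.111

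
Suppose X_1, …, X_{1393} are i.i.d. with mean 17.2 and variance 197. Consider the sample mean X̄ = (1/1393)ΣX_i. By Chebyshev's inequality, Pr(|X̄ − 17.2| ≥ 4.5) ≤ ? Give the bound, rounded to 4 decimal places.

0.0070

Var(X̄) = Var(X_i)/n = 197/1393 = 0.14142.
Chebyshev: Pr(|X̄ − 17.2| ≥ 4.5) ≤ Var(X̄)/(4.5)² = 197/(1393·4.5²) = 0.0070.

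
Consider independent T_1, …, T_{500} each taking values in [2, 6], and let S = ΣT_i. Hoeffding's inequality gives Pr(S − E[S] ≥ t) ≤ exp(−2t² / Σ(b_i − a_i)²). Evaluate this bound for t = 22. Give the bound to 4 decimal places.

Σ(b_i − a_i)² = 500·(4)² = 8000.
Exponent = 2·22²/8000 = 0.1210.
Bound = exp(−0.1210) = 0.88603.

0.8860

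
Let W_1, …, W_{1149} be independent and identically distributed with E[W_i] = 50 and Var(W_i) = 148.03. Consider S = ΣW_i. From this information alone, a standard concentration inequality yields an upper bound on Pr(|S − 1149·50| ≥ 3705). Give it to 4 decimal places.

With mean and variance of each term known, Chebyshev's inequality bounds the deviation of the sum (or sample mean).
Var(S) = n·Var(W_i) = 1149·148.03 = 170086.47.
Chebyshev: Pr(|S − 1149·50| ≥ 3705) ≤ Var(S)/3705² = 170086.47/13727025 = 0.0124.

0.0124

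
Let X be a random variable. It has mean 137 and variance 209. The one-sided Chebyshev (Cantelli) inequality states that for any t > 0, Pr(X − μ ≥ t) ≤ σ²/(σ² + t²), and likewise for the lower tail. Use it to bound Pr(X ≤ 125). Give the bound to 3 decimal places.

Here σ² = 209 and t = 12, so σ² + t² = 353.
Cantelli's bound: 209/353 = 0.5921.

0.592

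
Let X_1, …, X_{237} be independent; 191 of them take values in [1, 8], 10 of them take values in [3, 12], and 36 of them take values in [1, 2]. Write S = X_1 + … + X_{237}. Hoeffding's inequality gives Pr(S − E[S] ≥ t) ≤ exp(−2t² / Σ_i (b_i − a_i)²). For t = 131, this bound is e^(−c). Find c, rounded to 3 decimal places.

Σ(b_i − a_i)² = 191·7² + 10·9² + 36·1² = 10205.
c = 2t² / 10205 = 2·131² / 10205 = 3.3633.

3.363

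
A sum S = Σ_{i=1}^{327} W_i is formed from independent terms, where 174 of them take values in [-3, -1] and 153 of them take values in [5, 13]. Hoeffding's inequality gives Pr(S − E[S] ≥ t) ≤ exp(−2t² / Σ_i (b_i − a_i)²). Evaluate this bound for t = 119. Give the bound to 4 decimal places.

0.0672

Σ(b_i − a_i)² = 174·2² + 153·8² = 10488.
Exponent = 2·119² / 10488 = 2.70042.
Bound = exp(−2.70042) = 0.06718.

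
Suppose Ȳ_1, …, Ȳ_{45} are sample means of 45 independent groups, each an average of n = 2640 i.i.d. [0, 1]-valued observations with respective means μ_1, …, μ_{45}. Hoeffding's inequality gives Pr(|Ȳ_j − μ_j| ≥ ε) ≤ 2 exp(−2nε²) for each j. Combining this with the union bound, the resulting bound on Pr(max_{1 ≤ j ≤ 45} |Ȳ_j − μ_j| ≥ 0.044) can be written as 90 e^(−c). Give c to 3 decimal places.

10.222

Union bound over the 45 events: Pr(max_{1 ≤ j ≤ 45} |Ȳ_j − μ_j| ≥ 0.044) ≤ 45·2·exp(−2nε²) = 90 exp(−2·2640·0.044²).
So c = 2·2640·0.044² = 10.2221.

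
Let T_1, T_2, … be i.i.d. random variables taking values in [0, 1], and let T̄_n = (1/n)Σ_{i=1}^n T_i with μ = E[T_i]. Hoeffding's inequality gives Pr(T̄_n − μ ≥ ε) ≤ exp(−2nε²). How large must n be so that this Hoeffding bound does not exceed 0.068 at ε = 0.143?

66

Require exp(−2nε²) ≤ 0.068, i.e. 2nε² ≥ ln(1/0.068) = 2.688248.
So n ≥ 2.688248 / (2·0.143²) = 65.731.
The smallest integer n is 66.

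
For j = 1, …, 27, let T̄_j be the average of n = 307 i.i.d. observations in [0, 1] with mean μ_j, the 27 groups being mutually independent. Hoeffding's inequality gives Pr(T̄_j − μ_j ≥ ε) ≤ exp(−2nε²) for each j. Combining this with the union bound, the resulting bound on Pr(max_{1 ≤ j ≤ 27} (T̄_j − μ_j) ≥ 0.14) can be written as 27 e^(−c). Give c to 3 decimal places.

Union bound over the 27 events: Pr(max_{1 ≤ j ≤ 27} (T̄_j − μ_j) ≥ 0.14) ≤ 27·exp(−2nε²) = 27 exp(−2·307·0.14²).
So c = 2·307·0.14² = 12.0344.

12.034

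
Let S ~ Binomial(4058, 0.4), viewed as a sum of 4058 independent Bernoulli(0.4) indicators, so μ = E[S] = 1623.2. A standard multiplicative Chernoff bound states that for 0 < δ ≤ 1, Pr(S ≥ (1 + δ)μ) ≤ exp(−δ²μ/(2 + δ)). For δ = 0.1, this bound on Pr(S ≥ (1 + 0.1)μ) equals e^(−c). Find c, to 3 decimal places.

7.730

c = δ²μ/(2 + δ) = 0.1²·1623.2/(2 + 0.1) = 7.7295.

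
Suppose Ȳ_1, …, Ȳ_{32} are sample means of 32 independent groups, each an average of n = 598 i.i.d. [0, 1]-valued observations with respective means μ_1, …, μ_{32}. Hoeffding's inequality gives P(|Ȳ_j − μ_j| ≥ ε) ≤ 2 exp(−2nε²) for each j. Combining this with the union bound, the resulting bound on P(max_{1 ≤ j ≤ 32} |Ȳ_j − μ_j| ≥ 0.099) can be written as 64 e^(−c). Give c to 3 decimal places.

11.722

Union bound over the 32 events: P(max_{1 ≤ j ≤ 32} |Ȳ_j − μ_j| ≥ 0.099) ≤ 32·2·exp(−2nε²) = 64 exp(−2·598·0.099²).
So c = 2·598·0.099² = 11.7220.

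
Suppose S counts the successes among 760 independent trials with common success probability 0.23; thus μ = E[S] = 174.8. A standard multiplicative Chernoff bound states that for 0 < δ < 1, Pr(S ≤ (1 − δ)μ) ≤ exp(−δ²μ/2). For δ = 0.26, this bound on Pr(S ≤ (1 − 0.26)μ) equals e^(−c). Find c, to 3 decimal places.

5.908

c = δ²μ/2 = 0.26²·174.8/2 = 5.9082.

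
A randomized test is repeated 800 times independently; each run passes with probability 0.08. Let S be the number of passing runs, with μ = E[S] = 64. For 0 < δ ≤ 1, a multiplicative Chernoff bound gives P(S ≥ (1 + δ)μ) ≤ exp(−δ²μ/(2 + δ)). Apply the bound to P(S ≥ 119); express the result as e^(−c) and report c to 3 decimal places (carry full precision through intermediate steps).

Write 119 = (1 + δ)μ, so δ = 119/64 − 1 = 0.859375…
Then the exponent is δ²μ/(2 + δ) = (119 − μ)² / (μ·(2 + δ)) = 16.530055.

16.530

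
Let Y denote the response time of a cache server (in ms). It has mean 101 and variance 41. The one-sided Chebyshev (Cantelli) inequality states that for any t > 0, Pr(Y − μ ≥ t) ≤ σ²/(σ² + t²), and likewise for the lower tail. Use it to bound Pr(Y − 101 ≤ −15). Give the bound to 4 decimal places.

Here σ² = 41 and t = 15, so σ² + t² = 266.
Cantelli's bound: 41/266 = 0.1541.

0.1541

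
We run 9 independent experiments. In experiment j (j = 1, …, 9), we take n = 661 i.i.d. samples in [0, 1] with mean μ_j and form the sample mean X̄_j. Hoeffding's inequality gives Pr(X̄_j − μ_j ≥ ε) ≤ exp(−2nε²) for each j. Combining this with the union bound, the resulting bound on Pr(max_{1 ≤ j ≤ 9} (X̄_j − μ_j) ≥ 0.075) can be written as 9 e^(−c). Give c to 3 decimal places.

Union bound over the 9 events: Pr(max_{1 ≤ j ≤ 9} (X̄_j − μ_j) ≥ 0.075) ≤ 9·exp(−2nε²) = 9 exp(−2·661·0.075²).
So c = 2·661·0.075² = 7.4363.

7.436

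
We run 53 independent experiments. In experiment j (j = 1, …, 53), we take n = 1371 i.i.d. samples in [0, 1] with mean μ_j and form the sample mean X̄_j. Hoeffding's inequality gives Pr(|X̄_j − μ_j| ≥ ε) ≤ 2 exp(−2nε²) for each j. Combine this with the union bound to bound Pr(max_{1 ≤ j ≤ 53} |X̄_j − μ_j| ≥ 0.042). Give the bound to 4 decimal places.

Per-experiment Hoeffding bound: 2·exp(−2·1371·0.042²) = 2·exp(−4.83689) = 0.015863.
Union bound over 53 events: 53·0.015863 = 0.84076.

0.8408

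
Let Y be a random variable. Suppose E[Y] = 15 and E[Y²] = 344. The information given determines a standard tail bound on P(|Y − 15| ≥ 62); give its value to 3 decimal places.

0.031

The first two moments determine the variance, so Chebyshev's inequality is the sharpest standard bound available.
Var(Y) = E[Y²] − (E[Y])² = 344 − 225 = 119.
Chebyshev's inequality: P(|Y − μ| ≥ t) ≤ Var(Y)/t² = 119/3844 = 0.0310.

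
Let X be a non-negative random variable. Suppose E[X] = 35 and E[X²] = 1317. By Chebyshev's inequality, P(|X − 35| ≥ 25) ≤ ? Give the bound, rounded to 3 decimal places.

Var(X) = E[X²] − (E[X])² = 1317 − 1225 = 92.
Chebyshev's inequality: P(|X − μ| ≥ t) ≤ Var(X)/t² = 92/625 = 0.1472.

0.147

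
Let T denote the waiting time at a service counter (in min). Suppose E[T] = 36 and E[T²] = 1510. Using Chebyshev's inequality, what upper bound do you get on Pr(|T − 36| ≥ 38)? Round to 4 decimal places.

Var(T) = E[T²] − (E[T])² = 1510 − 1296 = 214.
Chebyshev's inequality: Pr(|T − μ| ≥ t) ≤ Var(T)/t² = 214/1444 = 0.1482.

0.1482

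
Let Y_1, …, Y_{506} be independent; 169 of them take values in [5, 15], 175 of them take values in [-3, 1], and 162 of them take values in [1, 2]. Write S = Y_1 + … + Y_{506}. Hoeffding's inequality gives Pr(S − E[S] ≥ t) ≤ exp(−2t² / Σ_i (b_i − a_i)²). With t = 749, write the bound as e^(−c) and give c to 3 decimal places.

Σ(b_i − a_i)² = 169·10² + 175·4² + 162·1² = 19862.
c = 2t² / 19862 = 2·749² / 19862 = 56.4899.

56.490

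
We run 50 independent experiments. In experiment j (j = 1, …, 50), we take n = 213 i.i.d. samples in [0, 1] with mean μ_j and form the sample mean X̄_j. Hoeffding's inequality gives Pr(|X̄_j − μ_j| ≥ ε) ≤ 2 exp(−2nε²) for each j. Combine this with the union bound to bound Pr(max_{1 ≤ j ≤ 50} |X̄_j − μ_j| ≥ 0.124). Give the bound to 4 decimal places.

Per-experiment Hoeffding bound: 2·exp(−2·213·0.124²) = 2·exp(−6.55018) = 0.0028597.
Union bound over 50 events: 50·0.0028597 = 0.14299.

0.1430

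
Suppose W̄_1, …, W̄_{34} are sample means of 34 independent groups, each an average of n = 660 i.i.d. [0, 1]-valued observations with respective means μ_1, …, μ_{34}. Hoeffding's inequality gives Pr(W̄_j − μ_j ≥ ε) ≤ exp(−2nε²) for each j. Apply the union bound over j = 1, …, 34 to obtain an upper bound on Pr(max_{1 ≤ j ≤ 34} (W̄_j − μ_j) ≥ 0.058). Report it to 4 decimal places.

Per-experiment Hoeffding bound: exp(−2·660·0.058²) = exp(−4.44048) = 0.01179.
Union bound over 34 events: 34·0.01179 = 0.40087.

0.4009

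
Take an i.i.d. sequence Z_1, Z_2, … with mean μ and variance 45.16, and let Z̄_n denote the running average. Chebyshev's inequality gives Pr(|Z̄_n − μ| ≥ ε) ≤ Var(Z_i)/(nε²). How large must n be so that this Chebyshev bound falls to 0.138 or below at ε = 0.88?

Require 45.16/(n·0.88²) ≤ 0.138, i.e. n ≥ 45.16/(0.138·0.88²) = 422.581.
The smallest integer n is 423.

423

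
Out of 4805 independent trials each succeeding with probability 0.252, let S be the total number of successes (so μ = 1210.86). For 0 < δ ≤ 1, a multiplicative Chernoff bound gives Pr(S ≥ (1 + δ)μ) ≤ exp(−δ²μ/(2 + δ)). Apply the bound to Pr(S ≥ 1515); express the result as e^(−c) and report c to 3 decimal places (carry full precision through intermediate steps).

33.935

Write 1515 = (1 + δ)μ, so δ = 1515/1210.86 − 1 = 0.2511768…
Then the exponent is δ²μ/(2 + δ) = (1515 − μ)² / (μ·(2 + δ)) = 33.934663.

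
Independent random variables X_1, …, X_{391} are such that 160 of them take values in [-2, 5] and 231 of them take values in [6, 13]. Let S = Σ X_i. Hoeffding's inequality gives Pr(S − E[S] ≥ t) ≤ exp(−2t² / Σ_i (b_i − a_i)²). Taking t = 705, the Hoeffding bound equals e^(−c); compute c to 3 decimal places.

Σ(b_i − a_i)² = 160·7² + 231·7² = 19159.
c = 2t² / 19159 = 2·705² / 19159 = 51.8842.

51.884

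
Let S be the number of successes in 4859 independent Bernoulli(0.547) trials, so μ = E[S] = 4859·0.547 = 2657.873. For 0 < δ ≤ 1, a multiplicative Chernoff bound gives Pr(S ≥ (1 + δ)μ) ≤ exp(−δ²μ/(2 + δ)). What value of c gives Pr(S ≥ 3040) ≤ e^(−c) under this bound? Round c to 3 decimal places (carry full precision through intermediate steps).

25.627

Write 3040 = (1 + δ)μ, so δ = 3040/2657.873 − 1 = 0.1437717…
Then the exponent is δ²μ/(2 + δ) = (3040 − μ)² / (μ·(2 + δ)) = 25.627290.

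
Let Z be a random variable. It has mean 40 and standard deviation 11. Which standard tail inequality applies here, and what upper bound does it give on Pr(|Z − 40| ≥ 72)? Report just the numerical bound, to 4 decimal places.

0.0233

Mean and variance are known, so Chebyshev's inequality applies.
Chebyshev: Pr(|Z − μ| ≥ t) ≤ Var(Z)/t².
Var(Z) = σ² = 11² = 121.
Bound = 121 / 5184 = 0.0233.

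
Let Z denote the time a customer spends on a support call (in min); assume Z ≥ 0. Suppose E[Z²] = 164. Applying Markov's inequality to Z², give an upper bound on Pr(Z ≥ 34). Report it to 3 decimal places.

Since Z ≥ 0, the event {Z ≥ 34} is the same as {Z² ≥ 1156}.
Markov's inequality applied to Z² gives Pr(Z² ≥ 1156) ≤ E[Z²]/1156 = 164/1156 = 0.1419.

0.142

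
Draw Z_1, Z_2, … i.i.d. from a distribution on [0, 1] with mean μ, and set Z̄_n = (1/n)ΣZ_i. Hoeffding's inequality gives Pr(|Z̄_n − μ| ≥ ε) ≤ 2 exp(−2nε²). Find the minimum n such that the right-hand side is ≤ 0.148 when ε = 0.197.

Require 2·exp(−2nε²) ≤ 0.148, i.e. 2nε² ≥ ln(2/0.148) = 2.603690.
So n ≥ 2.603690 / (2·0.197²) = 33.545.
The smallest integer n is 34.

34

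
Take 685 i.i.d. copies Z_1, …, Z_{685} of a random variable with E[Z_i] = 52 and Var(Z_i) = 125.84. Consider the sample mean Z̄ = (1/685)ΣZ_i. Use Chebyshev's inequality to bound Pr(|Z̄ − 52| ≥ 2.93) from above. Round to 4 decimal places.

Var(Z̄) = Var(Z_i)/n = 125.84/685 = 0.18371.
Chebyshev: Pr(|Z̄ − 52| ≥ 2.93) ≤ Var(Z̄)/(2.93)² = 125.84/(685·2.93²) = 0.0214.

0.0214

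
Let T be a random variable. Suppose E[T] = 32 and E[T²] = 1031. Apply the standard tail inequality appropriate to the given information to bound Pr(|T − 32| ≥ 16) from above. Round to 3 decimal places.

0.027

The first two moments determine the variance, so Chebyshev's inequality is the sharpest standard bound available.
Var(T) = E[T²] − (E[T])² = 1031 − 1024 = 7.
Chebyshev's inequality: Pr(|T − μ| ≥ t) ≤ Var(T)/t² = 7/256 = 0.0273.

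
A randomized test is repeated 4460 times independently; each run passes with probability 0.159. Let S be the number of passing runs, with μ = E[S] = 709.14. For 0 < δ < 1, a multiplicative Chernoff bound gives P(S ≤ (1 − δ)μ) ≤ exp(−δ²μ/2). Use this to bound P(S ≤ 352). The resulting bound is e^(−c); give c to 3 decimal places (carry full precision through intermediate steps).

89.932

Write 352 = (1 − δ)μ, so δ = 1 − 352/709.14 = 0.5036241…
Then the exponent is δ²μ/2 = (μ − 352)²/(2μ) = 89.932157.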